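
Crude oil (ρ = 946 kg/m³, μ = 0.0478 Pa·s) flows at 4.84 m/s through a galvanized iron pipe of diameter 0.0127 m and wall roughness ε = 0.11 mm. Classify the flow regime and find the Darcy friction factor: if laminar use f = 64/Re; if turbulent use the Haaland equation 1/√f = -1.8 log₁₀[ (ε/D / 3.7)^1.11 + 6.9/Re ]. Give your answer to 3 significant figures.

Re = ρVD/μ = 946·4.84·0.0127/0.0478 = 1217.
Re < 2300 → laminar, so f = 64/Re = 0.05261 (roughness is irrelevant in laminar flow).

f ≈ 0.0526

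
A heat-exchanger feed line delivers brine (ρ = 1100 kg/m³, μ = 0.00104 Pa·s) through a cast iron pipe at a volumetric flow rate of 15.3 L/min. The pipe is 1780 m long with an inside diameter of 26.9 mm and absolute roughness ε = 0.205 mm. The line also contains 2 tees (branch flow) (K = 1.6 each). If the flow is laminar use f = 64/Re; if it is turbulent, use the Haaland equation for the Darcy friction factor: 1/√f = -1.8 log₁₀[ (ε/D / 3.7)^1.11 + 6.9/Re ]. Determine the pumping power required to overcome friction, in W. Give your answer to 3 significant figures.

P ≈ 73.6 W

Q = 15.3 L/min = 15.3/60000 = 0.000255 m³/s.
Cross-sectional area A = πD²/4 = π(0.0269)²/4 = 0.0005683 m²; mean velocity V = Q/A = 0.000255/0.0005683 = 0.4487 m/s.
Reynolds number Re = ρVD/μ = 1100 · 0.4487 · 0.0269 / 0.00104 = 1.277e+04.
Re > 4000 → turbulent. Relative roughness ε/D = 0.000205/0.0269 = 0.00762. Haaland: 1/√f = -1.8 log₁₀[(0.00762/3.7)^1.11 + 6.9/1.277e+04] = -1.8 log₁₀[0.00104 + 0.00054] = 5.041, so f = 0.03936.
Total minor-loss coefficient ΣK = 2·1.6 = 3.2.
ΔP = [f·L/D + ΣK]·(ρV²/2) = [0.03936·1780/0.0269 + 3.2]·(1100·0.4487²/2) = [2604 + 3.2]·110.7 = 2.887e+05 Pa.
Pumping power P = QΔP = 0.000255·2.887e+05 = 73.62 W = 73.6 W.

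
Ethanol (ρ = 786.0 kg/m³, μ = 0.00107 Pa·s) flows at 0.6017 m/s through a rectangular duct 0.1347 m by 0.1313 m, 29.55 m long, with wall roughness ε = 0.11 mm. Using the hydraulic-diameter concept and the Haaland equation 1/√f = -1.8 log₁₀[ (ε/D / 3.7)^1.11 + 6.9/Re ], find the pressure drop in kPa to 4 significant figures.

Hydraulic diameter D_h = 4A/P = 4·(0.1347·0.1313)/(2·(0.1347+0.1313)) = 0.07074/0.532 = 0.133 m.
Re = ρVD_h/μ = 786·0.6017·0.133/0.00107 = 5.878e+04.
ε/D_h = 0.00011/0.133 = 0.000827; Haaland gives 1/√f = -1.8 log₁₀[8.87e-05+0.000117] = 6.635, so f = 0.02272.
ΔP = f(L/D_h)(ρV²/2) = 0.02272·29.55/0.133·142.3 = 718.3 Pa.
ΔP = 0.7183 kPa.

ΔP ≈ 0.7183 kPa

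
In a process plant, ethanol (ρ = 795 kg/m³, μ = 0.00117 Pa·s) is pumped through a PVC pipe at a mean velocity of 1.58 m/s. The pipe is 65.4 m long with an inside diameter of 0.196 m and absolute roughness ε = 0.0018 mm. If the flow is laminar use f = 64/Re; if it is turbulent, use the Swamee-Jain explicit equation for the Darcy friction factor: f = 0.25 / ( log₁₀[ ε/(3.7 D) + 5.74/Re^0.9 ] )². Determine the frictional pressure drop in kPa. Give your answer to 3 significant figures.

ΔP ≈ 5.12 kPa

Reynolds number Re = ρVD/μ = 795 · 1.58 · 0.196 / 0.00117 = 2.104e+05.
Re > 4000 → turbulent. Relative roughness ε/D = 1.8e-06/0.196 = 9.18e-06. Swamee-Jain: f = 0.25/(log₁₀[9.18e-06/3.7 + 5.74/2.104e+05^0.9])² = 0.25/(log₁₀[2.48e-06 + 9.29e-05])² = 0.25/(-4.02)² = 0.01547.
Darcy-Weisbach: ΔP = f(L/D)(ρV²/2) = 0.01547·(65.4/0.196)·(795·1.58²/2) = 0.01547·333.7·992.3 = 5121 Pa.
ΔP = 5121 Pa = 5.12 kPa.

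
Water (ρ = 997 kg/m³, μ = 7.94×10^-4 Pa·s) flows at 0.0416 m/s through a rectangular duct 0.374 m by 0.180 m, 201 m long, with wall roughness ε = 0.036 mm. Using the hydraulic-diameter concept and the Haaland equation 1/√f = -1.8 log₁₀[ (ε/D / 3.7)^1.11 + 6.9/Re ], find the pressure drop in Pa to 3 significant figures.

Hydraulic diameter D_h = 4A/P = 4·(0.374·0.18)/(2·(0.374+0.18)) = 0.2693/1.108 = 0.243 m.
Re = ρVD_h/μ = 997·0.0416·0.243/0.000794 = 1.269e+04.
ε/D_h = 3.6e-05/0.243 = 0.000148; Haaland gives 1/√f = -1.8 log₁₀[1.31e-05+0.000544] = 5.858, so f = 0.02914.
ΔP = f(L/D_h)(ρV²/2) = 0.02914·201/0.243·0.8627 = 20.79 Pa.

ΔP ≈ 20.8 Pa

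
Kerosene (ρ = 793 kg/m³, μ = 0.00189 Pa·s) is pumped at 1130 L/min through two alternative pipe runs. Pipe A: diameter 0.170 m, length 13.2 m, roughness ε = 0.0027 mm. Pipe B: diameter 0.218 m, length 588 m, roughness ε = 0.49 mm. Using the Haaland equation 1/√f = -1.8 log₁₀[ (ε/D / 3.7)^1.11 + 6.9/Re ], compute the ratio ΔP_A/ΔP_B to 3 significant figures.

Pipe A: V = Q/A = 0.01883/0.0227 = 0.8297 m/s; Re = 5.918e+04; ε/D = 1.59e-05; Haaland → f = 0.01999; ΔP_A = f(L/D)(ρV²/2) = 423.7 Pa.
Pipe B: V = Q/A = 0.01883/0.03733 = 0.5046 m/s; Re = 4.615e+04; ε/D = 0.00225; Haaland → f = 0.02704; ΔP_B = f(L/D)(ρV²/2) = 7363 Pa.
ΔP_A/ΔP_B = 423.7/7363 = 0.0575.

ΔP_A/ΔP_B ≈ 0.0575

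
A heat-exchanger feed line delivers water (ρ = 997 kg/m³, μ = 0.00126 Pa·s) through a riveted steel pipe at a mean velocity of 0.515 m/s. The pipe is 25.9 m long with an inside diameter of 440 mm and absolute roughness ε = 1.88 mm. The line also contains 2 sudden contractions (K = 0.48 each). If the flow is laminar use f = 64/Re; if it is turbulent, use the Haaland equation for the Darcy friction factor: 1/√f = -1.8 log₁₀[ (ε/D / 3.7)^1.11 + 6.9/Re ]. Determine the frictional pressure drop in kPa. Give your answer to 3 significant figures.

ΔP ≈ 0.357 kPa

Reynolds number Re = ρVD/μ = 997 · 0.515 · 0.44 / 0.00126 = 1.793e+05.
Re > 4000 → turbulent. Relative roughness ε/D = 0.00188/0.44 = 0.00427. Haaland: 1/√f = -1.8 log₁₀[(0.00427/3.7)^1.11 + 6.9/1.793e+05] = -1.8 log₁₀[0.000549 + 3.85e-05] = 5.816, so f = 0.02956.
Total minor-loss coefficient ΣK = 2·0.48 = 0.96.
ΔP = [f·L/D + ΣK]·(ρV²/2) = [0.02956·25.9/0.44 + 0.96]·(997·0.515²/2) = [1.74 + 0.96]·132.2 = 357 Pa.
ΔP = 357 Pa = 0.357 kPa.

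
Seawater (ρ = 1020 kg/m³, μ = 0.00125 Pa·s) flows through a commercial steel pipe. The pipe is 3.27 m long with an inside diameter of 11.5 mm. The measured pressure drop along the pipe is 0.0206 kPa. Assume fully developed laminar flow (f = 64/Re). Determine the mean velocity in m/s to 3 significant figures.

V ≈ 0.0208 m/s

For laminar flow, f = 64/Re with Re = ρVD/μ, so Darcy-Weisbach reduces to ΔP = 32μLV/D². Solving for V: V = ΔP·D²/(32μL) = 20.6·(0.0115)²/(32·0.00125·3.27) = 0.02083 m/s.
Check: Re = ρVD/μ = 1020·0.02083·0.0115/0.00125 = 195.5 < 2300, so the laminar assumption holds.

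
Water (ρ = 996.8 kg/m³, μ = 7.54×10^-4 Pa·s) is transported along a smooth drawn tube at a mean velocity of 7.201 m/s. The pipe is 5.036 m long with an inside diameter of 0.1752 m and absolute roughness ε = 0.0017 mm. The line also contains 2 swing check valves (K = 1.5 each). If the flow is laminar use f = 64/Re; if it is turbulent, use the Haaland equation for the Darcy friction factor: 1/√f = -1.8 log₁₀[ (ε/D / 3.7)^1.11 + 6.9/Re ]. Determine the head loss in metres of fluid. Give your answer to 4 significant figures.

Reynolds number Re = ρVD/μ = 996.8 · 7.201 · 0.1752 / 0.000754 = 1.668e+06.
Re > 4000 → turbulent. Relative roughness ε/D = 1.7e-06/0.1752 = 9.7e-06. Haaland: 1/√f = -1.8 log₁₀[(9.7e-06/3.7)^1.11 + 6.9/1.668e+06] = -1.8 log₁₀[6.38e-07 + 4.14e-06] = 9.578, so f = 0.0109.
Total minor-loss coefficient ΣK = 2·1.5 = 3.
ΔP = [f·L/D + ΣK]·(ρV²/2) = [0.0109·5.036/0.1752 + 3]·(996.8·7.201²/2) = [0.3133 + 3]·2.584e+04 = 8.563e+04 Pa.
Head loss h_f = ΔP/(ρg) = 8.563e+04/(996.8·9.81) = 8.757 m.

h_f ≈ 8.757 m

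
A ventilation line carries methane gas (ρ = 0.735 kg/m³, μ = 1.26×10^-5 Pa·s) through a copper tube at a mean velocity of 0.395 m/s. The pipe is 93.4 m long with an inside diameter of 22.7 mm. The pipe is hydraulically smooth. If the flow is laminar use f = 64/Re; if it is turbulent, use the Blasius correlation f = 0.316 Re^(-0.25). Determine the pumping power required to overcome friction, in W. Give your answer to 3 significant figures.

P ≈ 0.00461 W

Reynolds number Re = ρVD/μ = 0.735 · 0.395 · 0.0227 / 1.26e-05 = 523.
Re < 2300 → laminar flow, so f = 64/Re = 64/523 = 0.1224 (the turbulent correlation is not needed).
Darcy-Weisbach: ΔP = f(L/D)(ρV²/2) = 0.1224·(93.4/0.0227)·(0.735·0.395²/2) = 0.1224·4115·0.05734 = 28.87 Pa.
Q = V·A = 0.395·0.0004047 = 0.0001599 m³/s.
Pumping power P = QΔP = 0.0001599·28.87 = 0.004615 W = 0.00461 W.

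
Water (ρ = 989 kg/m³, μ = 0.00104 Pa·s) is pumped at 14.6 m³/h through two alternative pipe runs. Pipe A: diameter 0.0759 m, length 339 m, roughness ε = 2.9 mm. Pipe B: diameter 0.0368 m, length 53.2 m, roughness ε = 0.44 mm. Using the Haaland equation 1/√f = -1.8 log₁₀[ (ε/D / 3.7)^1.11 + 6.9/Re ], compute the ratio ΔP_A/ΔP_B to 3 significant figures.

ΔP_A/ΔP_B ≈ 0.268

Pipe A: V = Q/A = 0.004056/0.004525 = 0.8963 m/s; Re = 6.47e+04; ε/D = 0.0382; Haaland → f = 0.06393; ΔP_A = f(L/D)(ρV²/2) = 1.135e+05 Pa.
Pipe B: V = Q/A = 0.004056/0.001064 = 3.813 m/s; Re = 1.334e+05; ε/D = 0.012; Haaland → f = 0.04076; ΔP_B = f(L/D)(ρV²/2) = 4.237e+05 Pa.
ΔP_A/ΔP_B = 1.135e+05/4.237e+05 = 0.268.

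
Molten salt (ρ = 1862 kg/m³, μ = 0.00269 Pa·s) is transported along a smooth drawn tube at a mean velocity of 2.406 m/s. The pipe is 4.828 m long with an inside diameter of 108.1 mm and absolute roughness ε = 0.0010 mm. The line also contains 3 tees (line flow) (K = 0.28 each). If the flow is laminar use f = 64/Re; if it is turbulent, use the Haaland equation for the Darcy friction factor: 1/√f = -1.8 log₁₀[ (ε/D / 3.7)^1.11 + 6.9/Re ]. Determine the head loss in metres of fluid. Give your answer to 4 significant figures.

h_f ≈ 0.4570 m

Reynolds number Re = ρVD/μ = 1862 · 2.406 · 0.1081 / 0.00269 = 1.8e+05.
Re > 4000 → turbulent. Relative roughness ε/D = 1e-06/0.1081 = 9.25e-06. Haaland: 1/√f = -1.8 log₁₀[(9.25e-06/3.7)^1.11 + 6.9/1.8e+05] = -1.8 log₁₀[6.05e-07 + 3.83e-05] = 7.937, so f = 0.01587.
Total minor-loss coefficient ΣK = 3·0.28 = 0.84.
ΔP = [f·L/D + ΣK]·(ρV²/2) = [0.01587·4.828/0.1081 + 0.84]·(1862·2.406²/2) = [0.7089 + 0.84]·5389 = 8348 Pa.
Head loss h_f = ΔP/(ρg) = 8348/(1862·9.81) = 0.4570 m.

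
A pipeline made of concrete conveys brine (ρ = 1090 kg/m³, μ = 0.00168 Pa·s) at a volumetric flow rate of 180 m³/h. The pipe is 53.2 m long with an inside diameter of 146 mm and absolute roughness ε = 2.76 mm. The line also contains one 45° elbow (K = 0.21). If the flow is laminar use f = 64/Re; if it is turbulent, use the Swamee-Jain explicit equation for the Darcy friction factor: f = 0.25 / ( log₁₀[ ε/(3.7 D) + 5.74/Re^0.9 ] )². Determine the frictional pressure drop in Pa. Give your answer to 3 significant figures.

Q = 180 m³/h = 180/3600 = 0.05 m³/s.
Cross-sectional area A = πD²/4 = π(0.146)²/4 = 0.01674 m²; mean velocity V = Q/A = 0.05/0.01674 = 2.987 m/s.
Reynolds number Re = ρVD/μ = 1090 · 2.987 · 0.146 / 0.00168 = 2.829e+05.
Re > 4000 → turbulent. Relative roughness ε/D = 0.00276/0.146 = 0.0189. Swamee-Jain: f = 0.25/(log₁₀[0.0189/3.7 + 5.74/2.829e+05^0.9])² = 0.25/(log₁₀[0.00511 + 7.12e-05])² = 0.25/(-2.286)² = 0.04785.
Total minor-loss coefficient ΣK = 1·0.21 = 0.21.
ΔP = [f·L/D + ΣK]·(ρV²/2) = [0.04785·53.2/0.146 + 0.21]·(1090·2.987²/2) = [17.44 + 0.21]·4861 = 8.579e+04 Pa.

ΔP ≈ 85800 Pa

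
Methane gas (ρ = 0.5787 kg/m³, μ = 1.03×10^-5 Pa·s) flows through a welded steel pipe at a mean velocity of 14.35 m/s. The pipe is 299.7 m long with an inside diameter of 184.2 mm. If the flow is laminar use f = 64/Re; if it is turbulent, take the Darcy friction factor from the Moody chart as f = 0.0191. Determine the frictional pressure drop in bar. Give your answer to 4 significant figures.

ΔP ≈ 0.01852 bar

Reynolds number Re = ρVD/μ = 0.5787 · 14.35 · 0.1842 / 1.03e-05 = 1.485e+05.
Re > 4000 → turbulent; use the Moody-chart value f = 0.0191.
Darcy-Weisbach: ΔP = f(L/D)(ρV²/2) = 0.0191·(299.7/0.1842)·(0.5787·14.35²/2) = 0.0191·1627·59.58 = 1852 Pa.
ΔP = 1852 Pa = 0.01852 bar.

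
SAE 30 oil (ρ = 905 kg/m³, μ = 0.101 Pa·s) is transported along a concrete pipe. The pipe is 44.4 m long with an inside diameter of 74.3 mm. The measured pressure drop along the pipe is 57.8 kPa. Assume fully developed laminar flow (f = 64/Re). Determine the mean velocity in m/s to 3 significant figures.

V ≈ 2.22 m/s

For laminar flow, f = 64/Re with Re = ρVD/μ, so Darcy-Weisbach reduces to ΔP = 32μLV/D². Solving for V: V = ΔP·D²/(32μL) = 5.78e+04·(0.0743)²/(32·0.101·44.4) = 2.224 m/s.
Check: Re = ρVD/μ = 905·2.224·0.0743/0.101 = 1480 < 2300, so the laminar assumption holds.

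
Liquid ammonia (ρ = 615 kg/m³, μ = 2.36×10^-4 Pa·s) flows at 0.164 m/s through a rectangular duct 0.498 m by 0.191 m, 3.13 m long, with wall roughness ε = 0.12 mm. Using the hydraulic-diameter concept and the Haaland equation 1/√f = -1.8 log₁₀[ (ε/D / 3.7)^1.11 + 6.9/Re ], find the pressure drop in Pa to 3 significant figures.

ΔP ≈ 1.82 Pa

Hydraulic diameter D_h = 4A/P = 4·(0.498·0.191)/(2·(0.498+0.191)) = 0.3805/1.378 = 0.2761 m.
Re = ρVD_h/μ = 615·0.164·0.2761/0.000236 = 1.18e+05.
ε/D_h = 0.00012/0.2761 = 0.000435; Haaland gives 1/√f = -1.8 log₁₀[4.34e-05+5.85e-05] = 7.185, so f = 0.01937.
ΔP = f(L/D_h)(ρV²/2) = 0.01937·3.13/0.2761·8.271 = 1.816 Pa.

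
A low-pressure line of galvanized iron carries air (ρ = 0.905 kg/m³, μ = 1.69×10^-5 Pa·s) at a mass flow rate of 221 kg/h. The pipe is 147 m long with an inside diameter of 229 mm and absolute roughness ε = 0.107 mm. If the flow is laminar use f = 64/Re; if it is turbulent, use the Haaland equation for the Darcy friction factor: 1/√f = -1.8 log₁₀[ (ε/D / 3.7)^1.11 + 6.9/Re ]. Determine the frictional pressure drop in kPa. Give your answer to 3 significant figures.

ΔP ≈ 0.0209 kPa

ṁ = 221 kg/h = 221/3600 = 0.06139 kg/s.
A = πD²/4 = π(0.229)²/4 = 0.04119 m²; mean velocity V = ṁ/(ρA) = 0.06139/(0.905 · 0.04119) = 1.647 m/s.
Reynolds number Re = ρVD/μ = 0.905 · 1.647 · 0.229 / 1.69e-05 = 2.02e+04.
Re > 4000 → turbulent. Relative roughness ε/D = 0.000107/0.229 = 0.000467. Haaland: 1/√f = -1.8 log₁₀[(0.000467/3.7)^1.11 + 6.9/2.02e+04] = -1.8 log₁₀[4.7e-05 + 0.000342] = 6.139, so f = 0.02654.
Darcy-Weisbach: ΔP = f(L/D)(ρV²/2) = 0.02654·(147/0.229)·(0.905·1.647²/2) = 0.02654·641.9·1.227 = 20.91 Pa.
ΔP = 20.91 Pa = 0.0209 kPa.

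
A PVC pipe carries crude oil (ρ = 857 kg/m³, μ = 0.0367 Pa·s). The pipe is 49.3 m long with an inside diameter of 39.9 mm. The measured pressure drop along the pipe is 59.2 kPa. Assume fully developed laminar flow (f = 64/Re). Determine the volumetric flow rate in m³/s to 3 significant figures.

Q ≈ 0.00204 m³/s

For laminar flow, f = 64/Re with Re = ρVD/μ, so Darcy-Weisbach reduces to ΔP = 32μLV/D². Solving for V: V = ΔP·D²/(32μL) = 5.92e+04·(0.0399)²/(32·0.0367·49.3) = 1.628 m/s.
Check: Re = ρVD/μ = 857·1.628·0.0399/0.0367 = 1517 < 2300, so the laminar assumption holds.
Q = V·A = 1.628·(π/4·0.0399²) = 0.002035 m³/s = 0.00204 m³/s.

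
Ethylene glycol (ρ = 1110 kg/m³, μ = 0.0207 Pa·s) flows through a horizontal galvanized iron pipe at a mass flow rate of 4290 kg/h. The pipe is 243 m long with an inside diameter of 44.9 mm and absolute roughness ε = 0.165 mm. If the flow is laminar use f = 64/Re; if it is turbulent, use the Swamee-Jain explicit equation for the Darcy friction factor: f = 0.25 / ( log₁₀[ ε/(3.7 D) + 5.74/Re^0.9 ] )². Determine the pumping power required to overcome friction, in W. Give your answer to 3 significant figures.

ṁ = 4290 kg/h = 4290/3600 = 1.192 kg/s.
A = πD²/4 = π(0.0449)²/4 = 0.001583 m²; mean velocity V = ṁ/(ρA) = 1.192/(1110 · 0.001583) = 0.678 m/s.
Reynolds number Re = ρVD/μ = 1110 · 0.678 · 0.0449 / 0.0207 = 1632.
Re < 2300 → laminar flow, so f = 64/Re = 64/1632 = 0.0392 (the turbulent correlation is not needed).
Darcy-Weisbach: ΔP = f(L/D)(ρV²/2) = 0.0392·(243/0.0449)·(1110·0.678²/2) = 0.0392·5412·255.1 = 5.414e+04 Pa.
Q = ṁ/ρ = 1.192/1110 = 0.001074 m³/s.
Pumping power P = QΔP = 0.001074·5.414e+04 = 58.12 W = 58.1 W.

P ≈ 58.1 W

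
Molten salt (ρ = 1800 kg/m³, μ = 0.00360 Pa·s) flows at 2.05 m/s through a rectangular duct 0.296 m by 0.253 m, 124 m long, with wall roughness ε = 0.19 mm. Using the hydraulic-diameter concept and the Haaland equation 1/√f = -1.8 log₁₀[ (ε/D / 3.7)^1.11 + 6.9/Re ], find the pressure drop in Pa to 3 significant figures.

Hydraulic diameter D_h = 4A/P = 4·(0.296·0.253)/(2·(0.296+0.253)) = 0.2996/1.098 = 0.2728 m.
Re = ρVD_h/μ = 1800·2.05·0.2728/0.0036 = 2.796e+05.
ε/D_h = 0.00019/0.2728 = 0.000696; Haaland gives 1/√f = -1.8 log₁₀[7.33e-05+2.47e-05] = 7.216, so f = 0.0192.
ΔP = f(L/D_h)(ρV²/2) = 0.0192·124/0.2728·3782 = 3.301e+04 Pa.

ΔP ≈ 33000 Pa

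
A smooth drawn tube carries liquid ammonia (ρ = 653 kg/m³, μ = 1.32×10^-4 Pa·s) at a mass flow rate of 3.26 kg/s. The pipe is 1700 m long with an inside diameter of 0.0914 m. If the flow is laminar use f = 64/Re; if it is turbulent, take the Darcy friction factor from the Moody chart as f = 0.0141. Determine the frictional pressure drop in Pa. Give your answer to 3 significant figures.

A = πD²/4 = π(0.0914)²/4 = 0.006561 m²; mean velocity V = ṁ/(ρA) = 3.26/(653 · 0.006561) = 0.7609 m/s.
Reynolds number Re = ρVD/μ = 653 · 0.7609 · 0.0914 / 0.000132 = 3.44e+05.
Re > 4000 → turbulent; use the Moody-chart value f = 0.0141.
Darcy-Weisbach: ΔP = f(L/D)(ρV²/2) = 0.0141·(1700/0.0914)·(653·0.7609²/2) = 0.0141·1.86e+04·189 = 4.957e+04 Pa.

ΔP ≈ 49600 Pa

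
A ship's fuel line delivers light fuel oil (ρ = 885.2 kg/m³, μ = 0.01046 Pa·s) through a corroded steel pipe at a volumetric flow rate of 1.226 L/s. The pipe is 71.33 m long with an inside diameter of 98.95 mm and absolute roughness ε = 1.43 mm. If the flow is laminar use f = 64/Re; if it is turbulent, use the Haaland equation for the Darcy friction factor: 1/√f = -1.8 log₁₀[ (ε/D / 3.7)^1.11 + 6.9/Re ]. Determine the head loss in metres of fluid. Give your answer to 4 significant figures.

h_f ≈ 0.04477 m

Q = 1.226 L/s = 1.226/1000 = 0.001226 m³/s.
Cross-sectional area A = πD²/4 = π(0.09895)²/4 = 0.00769 m²; mean velocity V = Q/A = 0.001226/0.00769 = 0.1594 m/s.
Reynolds number Re = ρVD/μ = 885.2 · 0.1594 · 0.09895 / 0.0105 = 1335.
Re < 2300 → laminar flow, so f = 64/Re = 64/1335 = 0.04794 (the turbulent correlation is not needed).
Darcy-Weisbach: ΔP = f(L/D)(ρV²/2) = 0.04794·(71.33/0.09895)·(885.2·0.1594²/2) = 0.04794·720.9·11.25 = 388.8 Pa.
Head loss h_f = ΔP/(ρg) = 388.8/(885.2·9.81) = 0.04477 m.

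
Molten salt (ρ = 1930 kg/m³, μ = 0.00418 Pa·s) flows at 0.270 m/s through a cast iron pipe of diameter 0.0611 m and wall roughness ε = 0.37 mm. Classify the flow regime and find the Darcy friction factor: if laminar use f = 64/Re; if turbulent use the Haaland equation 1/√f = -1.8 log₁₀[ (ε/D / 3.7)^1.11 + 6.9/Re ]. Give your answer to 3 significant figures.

f ≈ 0.0403

Re = ρVD/μ = 1930·0.27·0.0611/0.00418 = 7617.
Re > 4000 → turbulent. ε/D = 0.00037/0.0611 = 0.00606; Haaland: 1/√f = -1.8 log₁₀[0.000808 + 0.000906] = 4.979, so f = 0.04034.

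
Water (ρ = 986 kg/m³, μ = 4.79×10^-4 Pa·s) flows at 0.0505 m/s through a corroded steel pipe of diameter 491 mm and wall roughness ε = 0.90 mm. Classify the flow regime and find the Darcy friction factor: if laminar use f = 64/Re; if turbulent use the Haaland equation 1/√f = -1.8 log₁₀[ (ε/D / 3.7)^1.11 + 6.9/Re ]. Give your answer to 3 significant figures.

Re = ρVD/μ = 986·0.0505·0.491/0.000479 = 5.104e+04.
Re > 4000 → turbulent. ε/D = 0.0009/0.491 = 0.00183; Haaland: 1/√f = -1.8 log₁₀[0.000214 + 0.000135] = 6.221, so f = 0.02584.

f ≈ 0.0258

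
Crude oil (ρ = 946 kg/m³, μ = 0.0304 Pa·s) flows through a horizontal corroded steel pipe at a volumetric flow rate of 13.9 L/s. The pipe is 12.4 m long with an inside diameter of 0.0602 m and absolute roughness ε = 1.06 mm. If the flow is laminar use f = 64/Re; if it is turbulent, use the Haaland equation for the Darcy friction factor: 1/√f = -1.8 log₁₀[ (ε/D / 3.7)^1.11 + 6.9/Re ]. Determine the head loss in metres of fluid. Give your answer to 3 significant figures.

h_f ≈ 12.7 m

Q = 13.9 L/s = 13.9/1000 = 0.0139 m³/s.
Cross-sectional area A = πD²/4 = π(0.0602)²/4 = 0.002846 m²; mean velocity V = Q/A = 0.0139/0.002846 = 4.884 m/s.
Reynolds number Re = ρVD/μ = 946 · 4.884 · 0.0602 / 0.0304 = 9148.
Re > 4000 → turbulent. Relative roughness ε/D = 0.00106/0.0602 = 0.0176. Haaland: 1/√f = -1.8 log₁₀[(0.0176/3.7)^1.11 + 6.9/9148] = -1.8 log₁₀[0.00264 + 0.000754] = 4.444, so f = 0.05063.
Darcy-Weisbach: ΔP = f(L/D)(ρV²/2) = 0.05063·(12.4/0.0602)·(946·4.884²/2) = 0.05063·206·1.128e+04 = 1.176e+05 Pa.
Head loss h_f = ΔP/(ρg) = 1.176e+05/(946·9.81) = 12.7 m.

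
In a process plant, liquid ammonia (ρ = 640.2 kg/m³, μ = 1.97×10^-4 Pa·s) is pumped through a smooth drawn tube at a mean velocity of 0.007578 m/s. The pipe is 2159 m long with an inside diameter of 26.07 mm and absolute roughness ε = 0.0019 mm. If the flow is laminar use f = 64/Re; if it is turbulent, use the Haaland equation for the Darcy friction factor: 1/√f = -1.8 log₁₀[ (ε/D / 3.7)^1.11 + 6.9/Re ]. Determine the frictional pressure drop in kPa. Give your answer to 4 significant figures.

Reynolds number Re = ρVD/μ = 640.2 · 0.007578 · 0.02607 / 0.000197 = 642.
Re < 2300 → laminar flow, so f = 64/Re = 64/642 = 0.09969 (the turbulent correlation is not needed).
Darcy-Weisbach: ΔP = f(L/D)(ρV²/2) = 0.09969·(2159/0.02607)·(640.2·0.007578²/2) = 0.09969·8.282e+04·0.01838 = 151.8 Pa.
ΔP = 151.8 Pa = 0.1518 kPa.

ΔP ≈ 0.1518 kPa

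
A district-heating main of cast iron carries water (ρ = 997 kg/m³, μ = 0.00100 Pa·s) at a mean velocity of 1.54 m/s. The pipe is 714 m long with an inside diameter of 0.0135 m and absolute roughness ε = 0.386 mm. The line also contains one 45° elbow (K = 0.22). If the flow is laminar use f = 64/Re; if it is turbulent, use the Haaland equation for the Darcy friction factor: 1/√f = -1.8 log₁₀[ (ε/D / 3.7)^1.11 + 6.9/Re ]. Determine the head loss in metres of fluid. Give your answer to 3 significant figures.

Reynolds number Re = ρVD/μ = 997 · 1.54 · 0.0135 / 0.001 = 2.073e+04.
Re > 4000 → turbulent. Relative roughness ε/D = 0.000386/0.0135 = 0.0286. Haaland: 1/√f = -1.8 log₁₀[(0.0286/3.7)^1.11 + 6.9/2.073e+04] = -1.8 log₁₀[0.00453 + 0.000333] = 4.164, so f = 0.05767.
Total minor-loss coefficient ΣK = 1·0.22 = 0.22.
ΔP = [f·L/D + ΣK]·(ρV²/2) = [0.05767·714/0.0135 + 0.22]·(997·1.54²/2) = [3050 + 0.22]·1182 = 3.606e+06 Pa.
Head loss h_f = ΔP/(ρg) = 3.606e+06/(997·9.81) = 369 m.

h_f ≈ 369 m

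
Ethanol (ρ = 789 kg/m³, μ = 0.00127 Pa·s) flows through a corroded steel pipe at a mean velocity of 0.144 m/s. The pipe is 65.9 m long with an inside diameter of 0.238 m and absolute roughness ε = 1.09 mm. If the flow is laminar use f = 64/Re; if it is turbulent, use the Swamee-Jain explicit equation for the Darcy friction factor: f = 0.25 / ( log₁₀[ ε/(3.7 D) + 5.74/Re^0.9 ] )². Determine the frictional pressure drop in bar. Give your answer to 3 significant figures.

Reynolds number Re = ρVD/μ = 789 · 0.144 · 0.238 / 0.00127 = 2.129e+04.
Re > 4000 → turbulent. Relative roughness ε/D = 0.00109/0.238 = 0.00458. Swamee-Jain: f = 0.25/(log₁₀[0.00458/3.7 + 5.74/2.129e+04^0.9])² = 0.25/(log₁₀[0.00124 + 0.00073])² = 0.25/(-2.706)² = 0.03414.
Darcy-Weisbach: ΔP = f(L/D)(ρV²/2) = 0.03414·(65.9/0.238)·(789·0.144²/2) = 0.03414·276.9·8.18 = 77.34 Pa.
ΔP = 77.34 Pa = 7.73×10^-4 bar.

ΔP ≈ 7.73×10^-4 bar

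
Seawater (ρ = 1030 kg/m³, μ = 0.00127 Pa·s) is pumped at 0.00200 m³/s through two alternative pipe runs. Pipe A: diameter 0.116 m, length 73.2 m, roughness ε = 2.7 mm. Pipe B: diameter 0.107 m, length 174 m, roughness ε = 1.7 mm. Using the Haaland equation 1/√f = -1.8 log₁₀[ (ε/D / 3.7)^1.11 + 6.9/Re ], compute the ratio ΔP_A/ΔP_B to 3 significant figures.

Pipe A: V = Q/A = 0.002/0.01057 = 0.1892 m/s; Re = 1.78e+04; ε/D = 0.0233; Haaland → f = 0.05363; ΔP_A = f(L/D)(ρV²/2) = 624.1 Pa.
Pipe B: V = Q/A = 0.002/0.008992 = 0.2224 m/s; Re = 1.93e+04; ε/D = 0.0159; Haaland → f = 0.04687; ΔP_B = f(L/D)(ρV²/2) = 1942 Pa.
ΔP_A/ΔP_B = 624.1/1942 = 0.321.

ΔP_A/ΔP_B ≈ 0.321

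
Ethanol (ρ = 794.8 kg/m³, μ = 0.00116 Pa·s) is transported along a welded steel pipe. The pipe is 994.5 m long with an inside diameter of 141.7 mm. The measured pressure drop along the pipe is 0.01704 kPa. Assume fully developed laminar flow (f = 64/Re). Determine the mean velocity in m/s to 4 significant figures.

For laminar flow, f = 64/Re with Re = ρVD/μ, so Darcy-Weisbach reduces to ΔP = 32μLV/D². Solving for V: V = ΔP·D²/(32μL) = 17.04·(0.1417)²/(32·0.00116·994.5) = 0.009268 m/s.
Check: Re = ρVD/μ = 794.8·0.009268·0.1417/0.00116 = 899.8 < 2300, so the laminar assumption holds.

V ≈ 0.009268 m/s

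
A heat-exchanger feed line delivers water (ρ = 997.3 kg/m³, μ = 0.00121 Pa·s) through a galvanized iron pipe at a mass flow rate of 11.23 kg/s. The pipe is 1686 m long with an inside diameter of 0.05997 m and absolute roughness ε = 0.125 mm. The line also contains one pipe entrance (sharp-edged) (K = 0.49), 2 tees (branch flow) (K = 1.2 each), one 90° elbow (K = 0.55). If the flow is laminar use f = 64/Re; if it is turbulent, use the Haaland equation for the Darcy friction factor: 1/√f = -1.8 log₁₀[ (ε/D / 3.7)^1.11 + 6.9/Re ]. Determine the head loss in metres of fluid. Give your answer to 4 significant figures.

h_f ≈ 560.8 m

A = πD²/4 = π(0.05997)²/4 = 0.002825 m²; mean velocity V = ṁ/(ρA) = 11.23/(997.3 · 0.002825) = 3.987 m/s.
Reynolds number Re = ρVD/μ = 997.3 · 3.987 · 0.05997 / 0.00121 = 1.97e+05.
Re > 4000 → turbulent. Relative roughness ε/D = 0.000125/0.05997 = 0.00208. Haaland: 1/√f = -1.8 log₁₀[(0.00208/3.7)^1.11 + 6.9/1.97e+05] = -1.8 log₁₀[0.000247 + 3.5e-05] = 6.388, so f = 0.0245.
Total minor-loss coefficient ΣK = 1·0.49 + 2·1.2 + 1·0.55 = 3.44.
ΔP = [f·L/D + ΣK]·(ρV²/2) = [0.0245·1686/0.05997 + 3.44]·(997.3·3.987²/2) = [688.9 + 3.44]·7925 = 5.486e+06 Pa.
Head loss h_f = ΔP/(ρg) = 5.486e+06/(997.3·9.81) = 560.8 m.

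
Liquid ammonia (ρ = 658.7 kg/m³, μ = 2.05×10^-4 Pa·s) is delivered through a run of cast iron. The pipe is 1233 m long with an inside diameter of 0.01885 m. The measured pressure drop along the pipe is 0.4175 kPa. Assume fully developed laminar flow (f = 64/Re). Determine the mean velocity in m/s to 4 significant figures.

For laminar flow, f = 64/Re with Re = ρVD/μ, so Darcy-Weisbach reduces to ΔP = 32μLV/D². Solving for V: V = ΔP·D²/(32μL) = 417.5·(0.01885)²/(32·0.000205·1233) = 0.01834 m/s.
Check: Re = ρVD/μ = 658.7·0.01834·0.01885/0.000205 = 1111 < 2300, so the laminar assumption holds.

V ≈ 0.01834 m/s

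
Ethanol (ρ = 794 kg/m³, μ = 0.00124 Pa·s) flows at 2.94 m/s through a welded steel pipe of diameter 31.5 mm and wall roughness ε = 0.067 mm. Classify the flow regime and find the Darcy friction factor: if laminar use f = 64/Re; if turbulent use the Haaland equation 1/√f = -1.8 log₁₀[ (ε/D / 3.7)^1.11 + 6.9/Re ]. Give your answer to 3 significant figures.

Re = ρVD/μ = 794·2.94·0.0315/0.00124 = 5.93e+04.
Re > 4000 → turbulent. ε/D = 6.7e-05/0.0315 = 0.00213; Haaland: 1/√f = -1.8 log₁₀[0.000253 + 0.000116] = 6.179, so f = 0.0262.

f ≈ 0.0262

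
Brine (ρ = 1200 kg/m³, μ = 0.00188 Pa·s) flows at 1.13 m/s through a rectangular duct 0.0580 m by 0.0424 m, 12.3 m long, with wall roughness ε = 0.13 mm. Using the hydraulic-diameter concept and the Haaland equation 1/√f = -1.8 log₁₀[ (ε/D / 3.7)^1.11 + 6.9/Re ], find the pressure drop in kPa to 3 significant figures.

Hydraulic diameter D_h = 4A/P = 4·(0.058·0.0424)/(2·(0.058+0.0424)) = 0.009837/0.2008 = 0.04899 m.
Re = ρVD_h/μ = 1200·1.13·0.04899/0.00188 = 3.533e+04.
ε/D_h = 0.00013/0.04899 = 0.00265; Haaland gives 1/√f = -1.8 log₁₀[0.000323+0.000195] = 5.913, so f = 0.0286.
ΔP = f(L/D_h)(ρV²/2) = 0.0286·12.3/0.04899·766.1 = 5502 Pa.
ΔP = 5.50 kPa.

ΔP ≈ 5.50 kPa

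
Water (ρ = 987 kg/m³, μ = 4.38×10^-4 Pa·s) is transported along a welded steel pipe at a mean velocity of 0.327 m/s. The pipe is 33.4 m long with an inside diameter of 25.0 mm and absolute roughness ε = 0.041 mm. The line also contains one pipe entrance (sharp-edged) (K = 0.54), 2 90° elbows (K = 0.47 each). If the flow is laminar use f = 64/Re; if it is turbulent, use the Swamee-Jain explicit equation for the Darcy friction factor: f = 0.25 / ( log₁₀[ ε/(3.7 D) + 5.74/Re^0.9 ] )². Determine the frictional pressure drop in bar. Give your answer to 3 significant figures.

Reynolds number Re = ρVD/μ = 987 · 0.327 · 0.025 / 0.000438 = 1.842e+04.
Re > 4000 → turbulent. Relative roughness ε/D = 4.1e-05/0.025 = 0.00164. Swamee-Jain: f = 0.25/(log₁₀[0.00164/3.7 + 5.74/1.842e+04^0.9])² = 0.25/(log₁₀[0.000443 + 0.000832])² = 0.25/(-2.894)² = 0.02984.
Total minor-loss coefficient ΣK = 1·0.54 + 2·0.47 = 1.48.
ΔP = [f·L/D + ΣK]·(ρV²/2) = [0.02984·33.4/0.025 + 1.48]·(987·0.327²/2) = [39.87 + 1.48]·52.77 = 2182 Pa.
ΔP = 2182 Pa = 0.0218 bar.

ΔP ≈ 0.0218 bar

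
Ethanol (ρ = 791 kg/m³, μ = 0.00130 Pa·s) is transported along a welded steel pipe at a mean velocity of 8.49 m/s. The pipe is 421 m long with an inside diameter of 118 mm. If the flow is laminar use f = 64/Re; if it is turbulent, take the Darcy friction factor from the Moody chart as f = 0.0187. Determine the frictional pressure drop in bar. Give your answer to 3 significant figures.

Reynolds number Re = ρVD/μ = 791 · 8.49 · 0.118 / 0.0013 = 6.096e+05.
Re > 4000 → turbulent; use the Moody-chart value f = 0.0187.
Darcy-Weisbach: ΔP = f(L/D)(ρV²/2) = 0.0187·(421/0.118)·(791·8.49²/2) = 0.0187·3568·2.851e+04 = 1.902e+06 Pa.
ΔP = 1.902e+06 Pa = 19.0 bar.

ΔP ≈ 19.0 bar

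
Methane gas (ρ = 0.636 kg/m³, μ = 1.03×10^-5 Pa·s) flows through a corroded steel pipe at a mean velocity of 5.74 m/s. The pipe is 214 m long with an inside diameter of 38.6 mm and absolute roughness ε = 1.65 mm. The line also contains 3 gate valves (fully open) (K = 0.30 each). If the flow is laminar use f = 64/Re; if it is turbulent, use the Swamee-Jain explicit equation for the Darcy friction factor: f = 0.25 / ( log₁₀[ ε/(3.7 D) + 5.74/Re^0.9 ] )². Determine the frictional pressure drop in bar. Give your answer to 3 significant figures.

ΔP ≈ 0.0404 bar

Reynolds number Re = ρVD/μ = 0.636 · 5.74 · 0.0386 / 1.03e-05 = 1.368e+04.
Re > 4000 → turbulent. Relative roughness ε/D = 0.00165/0.0386 = 0.0427. Swamee-Jain: f = 0.25/(log₁₀[0.0427/3.7 + 5.74/1.368e+04^0.9])² = 0.25/(log₁₀[0.0116 + 0.00109])² = 0.25/(-1.898)² = 0.06938.
Total minor-loss coefficient ΣK = 3·0.3 = 0.9.
ΔP = [f·L/D + ΣK]·(ρV²/2) = [0.06938·214/0.0386 + 0.9]·(0.636·5.74²/2) = [384.6 + 0.9]·10.48 = 4040 Pa.
ΔP = 4040 Pa = 0.0404 bar.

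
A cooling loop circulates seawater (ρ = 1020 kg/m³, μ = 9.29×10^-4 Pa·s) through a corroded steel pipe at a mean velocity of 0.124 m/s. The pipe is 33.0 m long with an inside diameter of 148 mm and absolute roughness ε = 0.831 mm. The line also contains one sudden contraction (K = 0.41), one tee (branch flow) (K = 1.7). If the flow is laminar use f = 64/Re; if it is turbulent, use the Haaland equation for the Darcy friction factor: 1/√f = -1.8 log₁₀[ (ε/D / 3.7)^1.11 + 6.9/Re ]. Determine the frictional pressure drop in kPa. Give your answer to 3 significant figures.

Reynolds number Re = ρVD/μ = 1020 · 0.124 · 0.148 / 0.000929 = 2.015e+04.
Re > 4000 → turbulent. Relative roughness ε/D = 0.000831/0.148 = 0.00561. Haaland: 1/√f = -1.8 log₁₀[(0.00561/3.7)^1.11 + 6.9/2.015e+04] = -1.8 log₁₀[0.000743 + 0.000342] = 5.336, so f = 0.03512.
Total minor-loss coefficient ΣK = 1·0.41 + 1·1.7 = 2.11.
ΔP = [f·L/D + ΣK]·(ρV²/2) = [0.03512·33/0.148 + 2.11]·(1020·0.124²/2) = [7.832 + 2.11]·7.842 = 77.96 Pa.
ΔP = 77.96 Pa = 0.0780 kPa.

ΔP ≈ 0.0780 kPa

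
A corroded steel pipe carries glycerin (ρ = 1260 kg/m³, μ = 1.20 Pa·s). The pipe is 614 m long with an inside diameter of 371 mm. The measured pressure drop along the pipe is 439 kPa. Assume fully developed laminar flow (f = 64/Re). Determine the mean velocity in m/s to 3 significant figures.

V ≈ 2.56 m/s

For laminar flow, f = 64/Re with Re = ρVD/μ, so Darcy-Weisbach reduces to ΔP = 32μLV/D². Solving for V: V = ΔP·D²/(32μL) = 4.39e+05·(0.371)²/(32·1.2·614) = 2.563 m/s.
Check: Re = ρVD/μ = 1260·2.563·0.371/1.2 = 998.3 < 2300, so the laminar assumption holds.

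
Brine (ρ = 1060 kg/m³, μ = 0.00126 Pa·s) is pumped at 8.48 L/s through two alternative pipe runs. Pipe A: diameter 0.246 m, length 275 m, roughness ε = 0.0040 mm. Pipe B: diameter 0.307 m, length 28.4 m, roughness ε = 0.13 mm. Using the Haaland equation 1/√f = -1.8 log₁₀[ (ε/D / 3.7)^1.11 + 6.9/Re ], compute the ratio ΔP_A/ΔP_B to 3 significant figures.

Pipe A: V = Q/A = 0.00848/0.04753 = 0.1784 m/s; Re = 3.692e+04; ε/D = 1.63e-05; Haaland → f = 0.02223; ΔP_A = f(L/D)(ρV²/2) = 419.3 Pa.
Pipe B: V = Q/A = 0.00848/0.07402 = 0.1146 m/s; Re = 2.959e+04; ε/D = 0.000423; Haaland → f = 0.02435; ΔP_B = f(L/D)(ρV²/2) = 15.67 Pa.
ΔP_A/ΔP_B = 419.3/15.67 = 26.8.

ΔP_A/ΔP_B ≈ 26.8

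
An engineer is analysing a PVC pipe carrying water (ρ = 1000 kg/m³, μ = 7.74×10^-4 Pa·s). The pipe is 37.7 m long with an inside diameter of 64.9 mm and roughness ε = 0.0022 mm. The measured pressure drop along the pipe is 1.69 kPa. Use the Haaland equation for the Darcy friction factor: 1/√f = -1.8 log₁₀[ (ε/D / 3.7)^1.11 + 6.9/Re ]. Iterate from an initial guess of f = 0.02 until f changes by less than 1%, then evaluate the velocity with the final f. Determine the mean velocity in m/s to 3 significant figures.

Rearranging Darcy-Weisbach: V = √(2·ΔP·D/(f·L·ρ)). With ε/D = 2.2e-06/0.0649 = 3.39e-05, iterate starting from f = 0.02:
  f = 0.02 → V = √(2·1690·0.0649/(0.02·37.7·1000)) = 0.5394 m/s; Re = ρVD/μ = 4.523e+04; f → 0.02127
  f = 0.02127 → V = 0.523 m/s; Re = 4.386e+04; f → 0.02142
Converged (Δf/f < 1%). With the final f = 0.02142: V = √(2·1690·0.0649/(0.02142·37.7·1000)) = 0.5212 m/s.

V ≈ 0.521 m/s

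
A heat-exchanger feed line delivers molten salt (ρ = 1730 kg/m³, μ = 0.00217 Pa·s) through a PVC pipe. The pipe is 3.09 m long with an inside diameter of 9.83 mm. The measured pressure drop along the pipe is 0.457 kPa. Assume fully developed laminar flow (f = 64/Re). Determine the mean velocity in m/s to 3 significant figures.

V ≈ 0.206 m/s

For laminar flow, f = 64/Re with Re = ρVD/μ, so Darcy-Weisbach reduces to ΔP = 32μLV/D². Solving for V: V = ΔP·D²/(32μL) = 457·(0.00983)²/(32·0.00217·3.09) = 0.2058 m/s.
Check: Re = ρVD/μ = 1730·0.2058·0.00983/0.00217 = 1613 < 2300, so the laminar assumption holds.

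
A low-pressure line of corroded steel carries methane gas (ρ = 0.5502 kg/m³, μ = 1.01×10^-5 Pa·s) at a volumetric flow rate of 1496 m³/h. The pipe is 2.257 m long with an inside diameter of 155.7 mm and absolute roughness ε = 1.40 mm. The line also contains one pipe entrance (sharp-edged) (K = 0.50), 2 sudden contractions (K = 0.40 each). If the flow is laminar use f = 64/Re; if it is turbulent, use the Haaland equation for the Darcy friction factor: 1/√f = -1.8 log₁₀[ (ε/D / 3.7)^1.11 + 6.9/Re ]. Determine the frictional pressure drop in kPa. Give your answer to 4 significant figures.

ΔP ≈ 0.2406 kPa

Q = 1496 m³/h = 1496/3600 = 0.4156 m³/s.
Cross-sectional area A = πD²/4 = π(0.1557)²/4 = 0.01904 m²; mean velocity V = Q/A = 0.4156/0.01904 = 21.83 m/s.
Reynolds number Re = ρVD/μ = 0.5502 · 21.83 · 0.1557 / 1.01e-05 = 1.851e+05.
Re > 4000 → turbulent. Relative roughness ε/D = 0.0014/0.1557 = 0.00899. Haaland: 1/√f = -1.8 log₁₀[(0.00899/3.7)^1.11 + 6.9/1.851e+05] = -1.8 log₁₀[0.00125 + 3.73e-05] = 5.201, so f = 0.03697.
Total minor-loss coefficient ΣK = 1·0.5 + 2·0.4 = 1.3.
ΔP = [f·L/D + ΣK]·(ρV²/2) = [0.03697·2.257/0.1557 + 1.3]·(0.5502·21.83²/2) = [0.536 + 1.3]·131 = 240.6 Pa.
ΔP = 240.6 Pa = 0.2406 kPa.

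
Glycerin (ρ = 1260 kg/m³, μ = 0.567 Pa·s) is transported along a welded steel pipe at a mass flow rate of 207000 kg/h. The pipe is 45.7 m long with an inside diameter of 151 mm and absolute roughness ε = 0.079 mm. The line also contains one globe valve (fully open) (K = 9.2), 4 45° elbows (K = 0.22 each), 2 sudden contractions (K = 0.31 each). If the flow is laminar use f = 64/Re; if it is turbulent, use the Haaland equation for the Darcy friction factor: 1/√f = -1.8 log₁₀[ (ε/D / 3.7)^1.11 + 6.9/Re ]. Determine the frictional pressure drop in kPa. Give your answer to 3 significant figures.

ṁ = 207000 kg/h = 207000/3600 = 57.5 kg/s.
A = πD²/4 = π(0.151)²/4 = 0.01791 m²; mean velocity V = ṁ/(ρA) = 57.5/(1260 · 0.01791) = 2.548 m/s.
Reynolds number Re = ρVD/μ = 1260 · 2.548 · 0.151 / 0.567 = 855.1.
Re < 2300 → laminar flow, so f = 64/Re = 64/855.1 = 0.07484 (the turbulent correlation is not needed).
Total minor-loss coefficient ΣK = 1·9.2 + 4·0.22 + 2·0.31 = 10.7.
ΔP = [f·L/D + ΣK]·(ρV²/2) = [0.07484·45.7/0.151 + 10.7]·(1260·2.548²/2) = [22.65 + 10.7]·4091 = 1.364e+05 Pa.
ΔP = 1.364e+05 Pa = 136 kPa.

ΔP ≈ 136 kPa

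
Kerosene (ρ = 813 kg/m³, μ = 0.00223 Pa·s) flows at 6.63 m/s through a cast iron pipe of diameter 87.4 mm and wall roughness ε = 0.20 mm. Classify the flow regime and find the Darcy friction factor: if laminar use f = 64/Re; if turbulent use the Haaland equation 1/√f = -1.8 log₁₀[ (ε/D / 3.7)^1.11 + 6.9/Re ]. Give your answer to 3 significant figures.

f ≈ 0.0250

Re = ρVD/μ = 813·6.63·0.0874/0.00223 = 2.113e+05.
Re > 4000 → turbulent. ε/D = 0.0002/0.0874 = 0.00229; Haaland: 1/√f = -1.8 log₁₀[0.000274 + 3.27e-05] = 6.323, so f = 0.02501.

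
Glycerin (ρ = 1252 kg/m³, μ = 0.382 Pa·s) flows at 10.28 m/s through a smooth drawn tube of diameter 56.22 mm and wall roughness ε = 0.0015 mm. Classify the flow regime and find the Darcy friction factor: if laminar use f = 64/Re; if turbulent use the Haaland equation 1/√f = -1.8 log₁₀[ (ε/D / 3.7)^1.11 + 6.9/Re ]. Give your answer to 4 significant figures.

Re = ρVD/μ = 1252·10.28·0.05622/0.382 = 1894.
Re < 2300 → laminar, so f = 64/Re = 0.03379 (roughness is irrelevant in laminar flow).

f ≈ 0.03379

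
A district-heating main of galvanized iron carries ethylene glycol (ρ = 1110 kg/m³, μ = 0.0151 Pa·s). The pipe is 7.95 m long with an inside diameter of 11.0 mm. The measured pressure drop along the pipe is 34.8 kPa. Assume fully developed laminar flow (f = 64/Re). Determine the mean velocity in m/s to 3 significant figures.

For laminar flow, f = 64/Re with Re = ρVD/μ, so Darcy-Weisbach reduces to ΔP = 32μLV/D². Solving for V: V = ΔP·D²/(32μL) = 3.48e+04·(0.011)²/(32·0.0151·7.95) = 1.096 m/s.
Check: Re = ρVD/μ = 1110·1.096·0.011/0.0151 = 886.4 < 2300, so the laminar assumption holds.

V ≈ 1.10 m/s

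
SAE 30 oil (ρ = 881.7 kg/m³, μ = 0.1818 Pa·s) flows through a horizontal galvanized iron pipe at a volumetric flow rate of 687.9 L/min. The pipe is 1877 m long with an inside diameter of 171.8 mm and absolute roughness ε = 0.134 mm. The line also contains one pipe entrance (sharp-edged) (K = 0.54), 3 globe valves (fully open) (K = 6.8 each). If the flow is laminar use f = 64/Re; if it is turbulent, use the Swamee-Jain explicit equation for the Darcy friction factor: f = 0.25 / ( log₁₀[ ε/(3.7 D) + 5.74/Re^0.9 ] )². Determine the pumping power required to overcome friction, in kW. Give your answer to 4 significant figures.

Q = 687.9 L/min = 687.9/60000 = 0.01146 m³/s.
Cross-sectional area A = πD²/4 = π(0.1718)²/4 = 0.02318 m²; mean velocity V = Q/A = 0.01146/0.02318 = 0.4946 m/s.
Reynolds number Re = ρVD/μ = 881.7 · 0.4946 · 0.1718 / 0.182 = 412.1.
Re < 2300 → laminar flow, so f = 64/Re = 64/412.1 = 0.1553 (the turbulent correlation is not needed).
Total minor-loss coefficient ΣK = 1·0.54 + 3·6.8 = 20.9.
ΔP = [f·L/D + ΣK]·(ρV²/2) = [0.1553·1877/0.1718 + 20.9]·(881.7·0.4946²/2) = [1697 + 20.9]·107.8 = 1.852e+05 Pa.
Pumping power P = QΔP = 0.01146·1.852e+05 = 2123.7 W = 2.124 kW.

P ≈ 2.124 kW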